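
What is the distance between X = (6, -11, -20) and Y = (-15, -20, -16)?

d = √[(x₂-x₁)² + (y₂-y₁)² + (z₂-z₁)²]
  = √[(-21)² + (-9)² + 4²]
  = √[441 + 81 + 16]
  = √538
  ≈ 23.19

23.19


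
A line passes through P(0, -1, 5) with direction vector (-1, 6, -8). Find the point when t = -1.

P(t) = P + t·d
  = (0 + (-1)·(-1), -1 + 6·(-1), 5 + (-8)·(-1))
  = (0 + 1, -1 - 6, 5 + 8)
  = (1, -7, 13)

(1, -7, 13)


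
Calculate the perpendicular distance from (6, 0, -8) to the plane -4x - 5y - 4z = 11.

distance = |a·x₀ + b·y₀ + c·z₀ - d| / √(a² + b² + c²)
  = |(-4)·6 + (-5)·0 + (-4)·(-8) - 11| / √((-4)² + (-5)² + (-4)²)
  = |-24 + 0 + 32 - 11| / √(16 + 25 + 16)
  = |-3| / √57
  = 3 / 7.55
  ≈ 0.3974

0.3974


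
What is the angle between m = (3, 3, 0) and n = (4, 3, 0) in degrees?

m·n = 3·4 + 3·3 + 0·0 = 12 + 9 + 0 = 21
|m| = √(3² + 3² + 0²) = √18 ≈ 4.243
|n| = √(4² + 3² + 0²) = √25 ≈ 5
cos θ = (m·n)/(|m||n|) = 21/(4.243·5) ≈ 0.9899
θ = arccos(0.9899) ≈ 8.13°

8.13°


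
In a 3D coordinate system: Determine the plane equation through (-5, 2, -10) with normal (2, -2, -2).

The plane through P with normal n = (a, b, c) satisfies n·(r - P) = 0,
i.e. ax + by + cz = a·x₀ + b·y₀ + c·z₀.
d = 2·(-5) + (-2)·2 + (-2)·(-10)
  = -10 - 4 + 20
  = 6
Equation: 2x - 2y - 2z = 6

2x - 2y - 2z = 6


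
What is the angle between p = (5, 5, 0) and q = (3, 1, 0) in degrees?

p·q = 5·3 + 5·1 + 0·0 = 15 + 5 + 0 = 20
|p| = √(5² + 5² + 0²) = √50 ≈ 7.071
|q| = √(3² + 1² + 0²) = √10 ≈ 3.162
cos θ = (p·q)/(|p||q|) = 20/(7.071·3.162) ≈ 0.8944
θ = arccos(0.8944) ≈ 26.57°

26.57°


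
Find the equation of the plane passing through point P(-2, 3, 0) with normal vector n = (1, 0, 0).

The plane through P with normal n = (a, b, c) satisfies n·(r - P) = 0,
i.e. ax + by + cz = a·x₀ + b·y₀ + c·z₀.
d = 1·(-2) + 0·3 + 0·0
  = -2 + 0 + 0
  = -2
Equation: x = -2

x = -2


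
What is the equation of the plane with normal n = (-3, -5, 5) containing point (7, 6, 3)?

The plane through P with normal n = (a, b, c) satisfies n·(r - P) = 0,
i.e. ax + by + cz = a·x₀ + b·y₀ + c·z₀.
d = (-3)·7 + (-5)·6 + 5·3
  = -21 - 30 + 15
  = -36
Equation: -3x - 5y + 5z = -36

-3x - 5y + 5z = -36


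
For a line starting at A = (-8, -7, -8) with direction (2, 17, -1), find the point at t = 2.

P(t) = A + t·d
  = (-8 + 2·2, -7 + 17·2, -8 + (-1)·2)
  = (-8 + 4, -7 + 34, -8 - 2)
  = (-4, 27, -10)

(-4, 27, -10)


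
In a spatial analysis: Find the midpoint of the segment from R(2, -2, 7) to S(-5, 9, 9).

M = ((x₁+x₂)/2, (y₁+y₂)/2, (z₁+z₂)/2)
  = ((2 - 5)/2, (-2 + 9)/2, (7 + 9)/2)
  = (-3/2, 7/2, 16/2)
  = (-1.5, 3.5, 8)

(-1.5, 3.5, 8)


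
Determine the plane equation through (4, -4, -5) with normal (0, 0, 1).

The plane through P with normal n = (a, b, c) satisfies n·(r - P) = 0,
i.e. ax + by + cz = a·x₀ + b·y₀ + c·z₀.
d = 0·4 + 0·(-4) + 1·(-5)
  = 0 + 0 - 5
  = -5
Equation: z = -5

z = -5


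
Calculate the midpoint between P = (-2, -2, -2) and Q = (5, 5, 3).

M = ((x₁+x₂)/2, (y₁+y₂)/2, (z₁+z₂)/2)
  = ((-2 + 5)/2, (-2 + 5)/2, (-2 + 3)/2)
  = (3/2, 3/2, 1/2)
  = (1.5, 1.5, 0.5)

(1.5, 1.5, 0.5)


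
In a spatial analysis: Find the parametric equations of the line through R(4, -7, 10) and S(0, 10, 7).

Direction vector d = S - R = (0 - 4, 10 + 7, 7 - 10) = (-4, 17, -3)
Parametric form r = R + t·d:
x = 4 - 4t, y = -7 + 17t, z = 10 - 3t

x = 4 - 4t, y = -7 + 17t, z = 10 - 3t


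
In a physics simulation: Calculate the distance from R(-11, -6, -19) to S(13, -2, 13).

d = √[(x₂-x₁)² + (y₂-y₁)² + (z₂-z₁)²]
  = √[24² + 4² + 32²]
  = √[576 + 16 + 1024]
  = √1616
  ≈ 40.2

40.2


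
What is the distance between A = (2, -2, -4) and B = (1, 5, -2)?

d = √[(x₂-x₁)² + (y₂-y₁)² + (z₂-z₁)²]
  = √[(-1)² + 7² + 2²]
  = √[1 + 49 + 4]
  = √54
  ≈ 7.348

7.348


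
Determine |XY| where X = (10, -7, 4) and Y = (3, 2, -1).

d = √[(x₂-x₁)² + (y₂-y₁)² + (z₂-z₁)²]
  = √[(-7)² + 9² + (-5)²]
  = √[49 + 81 + 25]
  = √155
  ≈ 12.45

12.45


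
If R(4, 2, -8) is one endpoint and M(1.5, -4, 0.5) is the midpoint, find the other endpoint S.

S = 2M - R
  = (2·1.5 - 4, 2·(-4) - 2, 2·0.5 - (-8))
  = (3 - 4, -8 - 2, 1 + 8)
  = (-1, -10, 9)

(-1, -10, 9)


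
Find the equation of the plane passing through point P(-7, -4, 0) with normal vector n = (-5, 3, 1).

The plane through P with normal n = (a, b, c) satisfies n·(r - P) = 0,
i.e. ax + by + cz = a·x₀ + b·y₀ + c·z₀.
d = (-5)·(-7) + 3·(-4) + 1·0
  = 35 - 12 + 0
  = 23
Equation: -5x + 3y + z = 23

-5x + 3y + z = 23


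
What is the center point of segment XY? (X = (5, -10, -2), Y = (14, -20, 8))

M = ((x₁+x₂)/2, (y₁+y₂)/2, (z₁+z₂)/2)
  = ((5 + 14)/2, (-10 - 20)/2, (-2 + 8)/2)
  = (19/2, -30/2, 6/2)
  = (9.5, -15, 3)

(9.5, -15, 3)


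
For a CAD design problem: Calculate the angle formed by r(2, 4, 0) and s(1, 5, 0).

r·s = 2·1 + 4·5 + 0·0 = 2 + 20 + 0 = 22
|r| = √(2² + 4² + 0²) = √20 ≈ 4.472
|s| = √(1² + 5² + 0²) = √26 ≈ 5.099
cos θ = (r·s)/(|r||s|) = 22/(4.472·5.099) ≈ 0.9648
θ = arccos(0.9648) ≈ 15.26°

15.26°


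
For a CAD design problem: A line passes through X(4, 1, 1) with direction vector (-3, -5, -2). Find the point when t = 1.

P(t) = X + t·d
  = (4 + (-3)·1, 1 + (-5)·1, 1 + (-2)·1)
  = (4 - 3, 1 - 5, 1 - 2)
  = (1, -4, -1)

(1, -4, -1)


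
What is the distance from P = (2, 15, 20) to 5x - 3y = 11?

distance = |a·x₀ + b·y₀ + c·z₀ - d| / √(a² + b² + c²)
  = |5·2 + (-3)·15 + 0·20 - 11| / √(5² + (-3)² + 0²)
  = |10 - 45 + 0 - 11| / √(25 + 9 + 0)
  = |-46| / √34
  = 46 / 5.831
  ≈ 7.889

7.889


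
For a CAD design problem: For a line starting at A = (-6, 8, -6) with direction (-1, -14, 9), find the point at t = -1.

P(t) = A + t·d
  = (-6 + (-1)·(-1), 8 + (-14)·(-1), -6 + 9·(-1))
  = (-6 + 1, 8 + 14, -6 - 9)
  = (-5, 22, -15)

(-5, 22, -15)


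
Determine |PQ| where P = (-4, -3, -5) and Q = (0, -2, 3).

d = √[(x₂-x₁)² + (y₂-y₁)² + (z₂-z₁)²]
  = √[4² + 1² + 8²]
  = √[16 + 1 + 64]
  = √81
  ≈ 9

9


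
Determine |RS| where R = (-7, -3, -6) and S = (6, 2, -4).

d = √[(x₂-x₁)² + (y₂-y₁)² + (z₂-z₁)²]
  = √[13² + 5² + 2²]
  = √[169 + 25 + 4]
  = √198
  ≈ 14.07

14.07


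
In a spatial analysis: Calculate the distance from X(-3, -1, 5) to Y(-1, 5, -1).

d = √[(x₂-x₁)² + (y₂-y₁)² + (z₂-z₁)²]
  = √[2² + 6² + (-6)²]
  = √[4 + 36 + 36]
  = √76
  ≈ 8.718

8.718


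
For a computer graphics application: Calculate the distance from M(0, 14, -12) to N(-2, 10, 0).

d = √[(x₂-x₁)² + (y₂-y₁)² + (z₂-z₁)²]
  = √[(-2)² + (-4)² + 12²]
  = √[4 + 16 + 144]
  = √164
  ≈ 12.81

12.81


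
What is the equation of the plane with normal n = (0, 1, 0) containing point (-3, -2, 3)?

The plane through P with normal n = (a, b, c) satisfies n·(r - P) = 0,
i.e. ax + by + cz = a·x₀ + b·y₀ + c·z₀.
d = 0·(-3) + 1·(-2) + 0·3
  = 0 - 2 + 0
  = -2
Equation: y = -2

y = -2


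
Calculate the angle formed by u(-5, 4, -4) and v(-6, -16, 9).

u·v = (-5)·(-6) + 4·(-16) + (-4)·9 = 30 - 64 - 36 = -70
|u| = √((-5)² + 4² + (-4)²) = √57 ≈ 7.55
|v| = √((-6)² + (-16)² + 9²) = √373 ≈ 19.31
cos θ = (u·v)/(|u||v|) = -70/(7.55·19.31) ≈ -0.4801
θ = arccos(-0.4801) ≈ 118.7°

118.7°


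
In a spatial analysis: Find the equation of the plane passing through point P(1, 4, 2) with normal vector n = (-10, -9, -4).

The plane through P with normal n = (a, b, c) satisfies n·(r - P) = 0,
i.e. ax + by + cz = a·x₀ + b·y₀ + c·z₀.
d = (-10)·1 + (-9)·4 + (-4)·2
  = -10 - 36 - 8
  = -54
Equation: -10x - 9y - 4z = -54

-10x - 9y - 4z = -54


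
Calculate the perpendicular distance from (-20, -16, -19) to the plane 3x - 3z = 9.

distance = |a·x₀ + b·y₀ + c·z₀ - d| / √(a² + b² + c²)
  = |3·(-20) + 0·(-16) + (-3)·(-19) - 9| / √(3² + 0² + (-3)²)
  = |-60 + 0 + 57 - 9| / √(9 + 0 + 9)
  = |-12| / √18
  = 12 / 4.243
  ≈ 2.828

2.828


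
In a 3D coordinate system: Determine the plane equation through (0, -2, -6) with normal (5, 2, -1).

The plane through P with normal n = (a, b, c) satisfies n·(r - P) = 0,
i.e. ax + by + cz = a·x₀ + b·y₀ + c·z₀.
d = 5·0 + 2·(-2) + (-1)·(-6)
  = 0 - 4 + 6
  = 2
Equation: 5x + 2y - z = 2

5x + 2y - z = 2


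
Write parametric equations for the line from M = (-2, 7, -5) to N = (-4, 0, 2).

Direction vector d = N - M = (-4 + 2, 0 - 7, 2 + 5) = (-2, -7, 7)
Parametric form r = M + t·d:
x = -2 - 2t, y = 7 - 7t, z = -5 + 7t

x = -2 - 2t, y = 7 - 7t, z = -5 + 7t


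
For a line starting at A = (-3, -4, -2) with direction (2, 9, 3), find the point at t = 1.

P(t) = A + t·d
  = (-3 + 2·1, -4 + 9·1, -2 + 3·1)
  = (-3 + 2, -4 + 9, -2 + 3)
  = (-1, 5, 1)

(-1, 5, 1)


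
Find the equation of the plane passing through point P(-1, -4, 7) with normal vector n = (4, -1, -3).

The plane through P with normal n = (a, b, c) satisfies n·(r - P) = 0,
i.e. ax + by + cz = a·x₀ + b·y₀ + c·z₀.
d = 4·(-1) + (-1)·(-4) + (-3)·7
  = -4 + 4 - 21
  = -21
Equation: 4x - y - 3z = -21

4x - y - 3z = -21


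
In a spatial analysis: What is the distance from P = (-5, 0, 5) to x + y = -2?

distance = |a·x₀ + b·y₀ + c·z₀ - d| / √(a² + b² + c²)
  = |1·(-5) + 1·0 + 0·5 - (-2)| / √(1² + 1² + 0²)
  = |-5 + 0 + 0 + 2| / √(1 + 1 + 0)
  = |-3| / √2
  = 3 / 1.414
  ≈ 2.121

2.121


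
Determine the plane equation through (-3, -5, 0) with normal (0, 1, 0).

The plane through P with normal n = (a, b, c) satisfies n·(r - P) = 0,
i.e. ax + by + cz = a·x₀ + b·y₀ + c·z₀.
d = 0·(-3) + 1·(-5) + 0·0
  = 0 - 5 + 0
  = -5
Equation: y = -5

y = -5


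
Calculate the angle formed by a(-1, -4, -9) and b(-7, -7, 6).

a·b = (-1)·(-7) + (-4)·(-7) + (-9)·6 = 7 + 28 - 54 = -19
|a| = √((-1)² + (-4)² + (-9)²) = √98 ≈ 9.899
|b| = √((-7)² + (-7)² + 6²) = √134 ≈ 11.58
cos θ = (a·b)/(|a||b|) = -19/(9.899·11.58) ≈ -0.1658
θ = arccos(-0.1658) ≈ 99.54°

99.54°


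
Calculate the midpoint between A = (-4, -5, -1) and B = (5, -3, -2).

M = ((x₁+x₂)/2, (y₁+y₂)/2, (z₁+z₂)/2)
  = ((-4 + 5)/2, (-5 - 3)/2, (-1 - 2)/2)
  = (1/2, -8/2, -3/2)
  = (0.5, -4, -1.5)

(0.5, -4, -1.5)


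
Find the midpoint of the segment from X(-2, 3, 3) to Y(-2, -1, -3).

M = ((x₁+x₂)/2, (y₁+y₂)/2, (z₁+z₂)/2)
  = ((-2 - 2)/2, (3 - 1)/2, (3 - 3)/2)
  = (-4/2, 2/2, 0/2)
  = (-2, 1, 0)

(-2, 1, 0)


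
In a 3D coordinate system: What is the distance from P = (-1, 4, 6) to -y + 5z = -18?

distance = |a·x₀ + b·y₀ + c·z₀ - d| / √(a² + b² + c²)
  = |0·(-1) + (-1)·4 + 5·6 - (-18)| / √(0² + (-1)² + 5²)
  = |0 - 4 + 30 + 18| / √(0 + 1 + 25)
  = |44| / √26
  = 44 / 5.099
  ≈ 8.629

8.629


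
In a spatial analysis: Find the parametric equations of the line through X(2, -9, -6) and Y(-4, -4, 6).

Direction vector d = Y - X = (-4 - 2, -4 + 9, 6 + 6) = (-6, 5, 12)
Parametric form r = X + t·d:
x = 2 - 6t, y = -9 + 5t, z = -6 + 12t

x = 2 - 6t, y = -9 + 5t, z = -6 + 12t


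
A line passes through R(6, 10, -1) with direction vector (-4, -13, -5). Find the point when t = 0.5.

P(t) = R + t·d
  = (6 + (-4)·0.5, 10 + (-13)·0.5, -1 + (-5)·0.5)
  = (6 - 2, 10 - 6.5, -1 - 2.5)
  = (4, 3.5, -3.5)

(4, 3.5, -3.5)


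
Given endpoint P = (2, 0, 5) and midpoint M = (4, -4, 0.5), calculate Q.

Q = 2M - P
  = (2·4 - 2, 2·(-4) - 0, 2·0.5 - 5)
  = (8 - 2, -8 + 0, 1 - 5)
  = (6, -8, -4)

(6, -8, -4)


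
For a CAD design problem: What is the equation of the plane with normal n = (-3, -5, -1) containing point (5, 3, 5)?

The plane through P with normal n = (a, b, c) satisfies n·(r - P) = 0,
i.e. ax + by + cz = a·x₀ + b·y₀ + c·z₀.
d = (-3)·5 + (-5)·3 + (-1)·5
  = -15 - 15 - 5
  = -35
Equation: -3x - 5y - z = -35

-3x - 5y - z = -35


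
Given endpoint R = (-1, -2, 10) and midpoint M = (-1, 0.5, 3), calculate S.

S = 2M - R
  = (2·(-1) - (-1), 2·0.5 - (-2), 2·3 - 10)
  = (-2 + 1, 1 + 2, 6 - 10)
  = (-1, 3, -4)

(-1, 3, -4)


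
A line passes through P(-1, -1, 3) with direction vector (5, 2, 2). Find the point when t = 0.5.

P(t) = P + t·d
  = (-1 + 5·0.5, -1 + 2·0.5, 3 + 2·0.5)
  = (-1 + 2.5, -1 + 1, 3 + 1)
  = (1.5, 0, 4)

(1.5, 0, 4)


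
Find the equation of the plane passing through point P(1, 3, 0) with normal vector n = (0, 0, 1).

The plane through P with normal n = (a, b, c) satisfies n·(r - P) = 0,
i.e. ax + by + cz = a·x₀ + b·y₀ + c·z₀.
d = 0·1 + 0·3 + 1·0
  = 0 + 0 + 0
  = 0
Equation: z = 0

z = 0


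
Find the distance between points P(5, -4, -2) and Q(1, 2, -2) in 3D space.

d = √[(x₂-x₁)² + (y₂-y₁)² + (z₂-z₁)²]
  = √[(-4)² + 6² + 0²]
  = √[16 + 36 + 0]
  = √52
  ≈ 7.211

7.211


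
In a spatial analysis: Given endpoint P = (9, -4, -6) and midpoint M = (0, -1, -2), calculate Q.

Q = 2M - P
  = (2·0 - 9, 2·(-1) - (-4), 2·(-2) - (-6))
  = (0 - 9, -2 + 4, -4 + 6)
  = (-9, 2, 2)

(-9, 2, 2)


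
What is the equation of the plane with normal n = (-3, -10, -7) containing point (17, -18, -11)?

The plane through P with normal n = (a, b, c) satisfies n·(r - P) = 0,
i.e. ax + by + cz = a·x₀ + b·y₀ + c·z₀.
d = (-3)·17 + (-10)·(-18) + (-7)·(-11)
  = -51 + 180 + 77
  = 206
Equation: -3x - 10y - 7z = 206

-3x - 10y - 7z = 206


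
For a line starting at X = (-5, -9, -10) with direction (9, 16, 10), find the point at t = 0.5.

P(t) = X + t·d
  = (-5 + 9·0.5, -9 + 16·0.5, -10 + 10·0.5)
  = (-5 + 4.5, -9 + 8, -10 + 5)
  = (-0.5, -1, -5)

(-0.5, -1, -5)


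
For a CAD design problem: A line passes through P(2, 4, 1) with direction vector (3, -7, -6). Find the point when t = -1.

P(t) = P + t·d
  = (2 + 3·(-1), 4 + (-7)·(-1), 1 + (-6)·(-1))
  = (2 - 3, 4 + 7, 1 + 6)
  = (-1, 11, 7)

(-1, 11, 7)


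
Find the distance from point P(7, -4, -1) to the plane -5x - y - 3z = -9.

distance = |a·x₀ + b·y₀ + c·z₀ - d| / √(a² + b² + c²)
  = |(-5)·7 + (-1)·(-4) + (-3)·(-1) - (-9)| / √((-5)² + (-1)² + (-3)²)
  = |-35 + 4 + 3 + 9| / √(25 + 1 + 9)
  = |-19| / √35
  = 19 / 5.916
  ≈ 3.212

3.212


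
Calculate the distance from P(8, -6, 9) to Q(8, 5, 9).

d = √[(x₂-x₁)² + (y₂-y₁)² + (z₂-z₁)²]
  = √[0² + 11² + 0²]
  = √[0 + 121 + 0]
  = √121
  ≈ 11

11


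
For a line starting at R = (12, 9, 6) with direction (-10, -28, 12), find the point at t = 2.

P(t) = R + t·d
  = (12 + (-10)·2, 9 + (-28)·2, 6 + 12·2)
  = (12 - 20, 9 - 56, 6 + 24)
  = (-8, -47, 30)

(-8, -47, 30)


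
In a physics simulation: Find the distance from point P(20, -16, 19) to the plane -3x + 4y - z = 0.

distance = |a·x₀ + b·y₀ + c·z₀ - d| / √(a² + b² + c²)
  = |(-3)·20 + 4·(-16) + (-1)·19 - 0| / √((-3)² + 4² + (-1)²)
  = |-60 - 64 - 19 + 0| / √(9 + 16 + 1)
  = |-143| / √26
  = 143 / 5.099
  ≈ 28.04

28.04


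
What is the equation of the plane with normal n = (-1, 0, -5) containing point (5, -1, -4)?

The plane through P with normal n = (a, b, c) satisfies n·(r - P) = 0,
i.e. ax + by + cz = a·x₀ + b·y₀ + c·z₀.
d = (-1)·5 + 0·(-1) + (-5)·(-4)
  = -5 + 0 + 20
  = 15
Equation: -x - 5z = 15

-x - 5z = 15


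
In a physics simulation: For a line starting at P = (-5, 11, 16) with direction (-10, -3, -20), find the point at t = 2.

P(t) = P + t·d
  = (-5 + (-10)·2, 11 + (-3)·2, 16 + (-20)·2)
  = (-5 - 20, 11 - 6, 16 - 40)
  = (-25, 5, -24)

(-25, 5, -24)


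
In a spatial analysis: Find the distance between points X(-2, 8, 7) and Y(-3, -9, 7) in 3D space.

d = √[(x₂-x₁)² + (y₂-y₁)² + (z₂-z₁)²]
  = √[(-1)² + (-17)² + 0²]
  = √[1 + 289 + 0]
  = √290
  ≈ 17.03

17.03


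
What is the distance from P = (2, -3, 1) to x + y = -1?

distance = |a·x₀ + b·y₀ + c·z₀ - d| / √(a² + b² + c²)
  = |1·2 + 1·(-3) + 0·1 - (-1)| / √(1² + 1² + 0²)
  = |2 - 3 + 0 + 1| / √(1 + 1 + 0)
  = |0| / √2
  = 0 / 1.414
  ≈ 0

0


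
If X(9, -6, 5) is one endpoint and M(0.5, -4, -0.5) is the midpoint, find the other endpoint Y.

Y = 2M - X
  = (2·0.5 - 9, 2·(-4) - (-6), 2·(-0.5) - 5)
  = (1 - 9, -8 + 6, -1 - 5)
  = (-8, -2, -6)

(-8, -2, -6)


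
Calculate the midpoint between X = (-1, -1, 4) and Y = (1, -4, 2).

M = ((x₁+x₂)/2, (y₁+y₂)/2, (z₁+z₂)/2)
  = ((-1 + 1)/2, (-1 - 4)/2, (4 + 2)/2)
  = (0/2, -5/2, 6/2)
  = (0, -2.5, 3)

(0, -2.5, 3)


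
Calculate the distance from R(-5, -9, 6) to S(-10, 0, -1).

d = √[(x₂-x₁)² + (y₂-y₁)² + (z₂-z₁)²]
  = √[(-5)² + 9² + (-7)²]
  = √[25 + 81 + 49]
  = √155
  ≈ 12.45

12.45


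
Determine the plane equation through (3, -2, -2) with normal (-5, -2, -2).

The plane through P with normal n = (a, b, c) satisfies n·(r - P) = 0,
i.e. ax + by + cz = a·x₀ + b·y₀ + c·z₀.
d = (-5)·3 + (-2)·(-2) + (-2)·(-2)
  = -15 + 4 + 4
  = -7
Equation: -5x - 2y - 2z = -7

-5x - 2y - 2z = -7


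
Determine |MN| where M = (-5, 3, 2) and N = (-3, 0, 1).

d = √[(x₂-x₁)² + (y₂-y₁)² + (z₂-z₁)²]
  = √[2² + (-3)² + (-1)²]
  = √[4 + 9 + 1]
  = √14
  ≈ 3.742

3.742


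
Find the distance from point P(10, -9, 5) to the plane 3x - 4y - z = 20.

distance = |a·x₀ + b·y₀ + c·z₀ - d| / √(a² + b² + c²)
  = |3·10 + (-4)·(-9) + (-1)·5 - 20| / √(3² + (-4)² + (-1)²)
  = |30 + 36 - 5 - 20| / √(9 + 16 + 1)
  = |41| / √26
  = 41 / 5.099
  ≈ 8.041

8.041


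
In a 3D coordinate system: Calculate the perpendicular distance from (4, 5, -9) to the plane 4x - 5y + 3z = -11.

distance = |a·x₀ + b·y₀ + c·z₀ - d| / √(a² + b² + c²)
  = |4·4 + (-5)·5 + 3·(-9) - (-11)| / √(4² + (-5)² + 3²)
  = |16 - 25 - 27 + 11| / √(16 + 25 + 9)
  = |-25| / √50
  = 25 / 7.071
  ≈ 3.536

3.536


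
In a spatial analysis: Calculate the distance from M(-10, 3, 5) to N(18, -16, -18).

d = √[(x₂-x₁)² + (y₂-y₁)² + (z₂-z₁)²]
  = √[28² + (-19)² + (-23)²]
  = √[784 + 361 + 529]
  = √1674
  ≈ 40.91

40.91


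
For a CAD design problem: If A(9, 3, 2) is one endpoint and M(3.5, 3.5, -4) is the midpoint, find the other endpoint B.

B = 2M - A
  = (2·3.5 - 9, 2·3.5 - 3, 2·(-4) - 2)
  = (7 - 9, 7 - 3, -8 - 2)
  = (-2, 4, -10)

(-2, 4, -10)


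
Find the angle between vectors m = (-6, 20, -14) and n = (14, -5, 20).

m·n = (-6)·14 + 20·(-5) + (-14)·20 = -84 - 100 - 280 = -464
|m| = √((-6)² + 20² + (-14)²) = √632 ≈ 25.14
|n| = √(14² + (-5)² + 20²) = √621 ≈ 24.92
cos θ = (m·n)/(|m||n|) = -464/(25.14·24.92) ≈ -0.7407
θ = arccos(-0.7407) ≈ 137.8°

137.8°


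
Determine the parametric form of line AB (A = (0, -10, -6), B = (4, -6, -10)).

Direction vector d = B - A = (4 + 0, -6 + 10, -10 + 6) = (4, 4, -4)
Parametric form r = A + t·d:
x = 0 + 4t, y = -10 + 4t, z = -6 - 4t

x = 0 + 4t, y = -10 + 4t, z = -6 - 4t


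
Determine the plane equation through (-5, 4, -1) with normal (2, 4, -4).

The plane through P with normal n = (a, b, c) satisfies n·(r - P) = 0,
i.e. ax + by + cz = a·x₀ + b·y₀ + c·z₀.
d = 2·(-5) + 4·4 + (-4)·(-1)
  = -10 + 16 + 4
  = 10
Equation: 2x + 4y - 4z = 10

2x + 4y - 4z = 10


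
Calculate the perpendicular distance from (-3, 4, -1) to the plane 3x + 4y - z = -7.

distance = |a·x₀ + b·y₀ + c·z₀ - d| / √(a² + b² + c²)
  = |3·(-3) + 4·4 + (-1)·(-1) - (-7)| / √(3² + 4² + (-1)²)
  = |-9 + 16 + 1 + 7| / √(9 + 16 + 1)
  = |15| / √26
  = 15 / 5.099
  ≈ 2.942

2.942


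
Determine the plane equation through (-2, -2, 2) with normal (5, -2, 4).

The plane through P with normal n = (a, b, c) satisfies n·(r - P) = 0,
i.e. ax + by + cz = a·x₀ + b·y₀ + c·z₀.
d = 5·(-2) + (-2)·(-2) + 4·2
  = -10 + 4 + 8
  = 2
Equation: 5x - 2y + 4z = 2

5x - 2y + 4z = 2


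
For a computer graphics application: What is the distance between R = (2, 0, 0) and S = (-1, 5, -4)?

d = √[(x₂-x₁)² + (y₂-y₁)² + (z₂-z₁)²]
  = √[(-3)² + 5² + (-4)²]
  = √[9 + 25 + 16]
  = √50
  ≈ 7.071

7.071


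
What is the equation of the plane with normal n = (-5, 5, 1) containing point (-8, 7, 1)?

The plane through P with normal n = (a, b, c) satisfies n·(r - P) = 0,
i.e. ax + by + cz = a·x₀ + b·y₀ + c·z₀.
d = (-5)·(-8) + 5·7 + 1·1
  = 40 + 35 + 1
  = 76
Equation: -5x + 5y + z = 76

-5x + 5y + z = 76


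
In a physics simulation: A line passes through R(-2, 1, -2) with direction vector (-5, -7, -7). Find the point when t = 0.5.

P(t) = R + t·d
  = (-2 + (-5)·0.5, 1 + (-7)·0.5, -2 + (-7)·0.5)
  = (-2 - 2.5, 1 - 3.5, -2 - 3.5)
  = (-4.5, -2.5, -5.5)

(-4.5, -2.5, -5.5)


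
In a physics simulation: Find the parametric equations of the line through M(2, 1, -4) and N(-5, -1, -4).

Direction vector d = N - M = (-5 - 2, -1 - 1, -4 + 4) = (-7, -2, 0)
Parametric form r = M + t·d:
x = 2 - 7t, y = 1 - 2t, z = -4

x = 2 - 7t, y = 1 - 2t, z = -4


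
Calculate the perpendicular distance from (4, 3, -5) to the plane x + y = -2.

distance = |a·x₀ + b·y₀ + c·z₀ - d| / √(a² + b² + c²)
  = |1·4 + 1·3 + 0·(-5) - (-2)| / √(1² + 1² + 0²)
  = |4 + 3 + 0 + 2| / √(1 + 1 + 0)
  = |9| / √2
  = 9 / 1.414
  ≈ 6.364

6.364


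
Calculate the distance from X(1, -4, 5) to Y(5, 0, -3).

d = √[(x₂-x₁)² + (y₂-y₁)² + (z₂-z₁)²]
  = √[4² + 4² + (-8)²]
  = √[16 + 16 + 64]
  = √96
  ≈ 9.798

9.798


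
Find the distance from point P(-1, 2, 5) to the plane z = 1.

distance = |a·x₀ + b·y₀ + c·z₀ - d| / √(a² + b² + c²)
  = |0·(-1) + 0·2 + 1·5 - 1| / √(0² + 0² + 1²)
  = |0 + 0 + 5 - 1| / √(0 + 0 + 1)
  = |4| / √1
  = 4 / 1
  ≈ 4

4


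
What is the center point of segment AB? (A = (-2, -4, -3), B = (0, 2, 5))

M = ((x₁+x₂)/2, (y₁+y₂)/2, (z₁+z₂)/2)
  = ((-2 + 0)/2, (-4 + 2)/2, (-3 + 5)/2)
  = (-2/2, -2/2, 2/2)
  = (-1, -1, 1)

(-1, -1, 1)


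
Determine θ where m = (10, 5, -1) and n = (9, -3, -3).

m·n = 10·9 + 5·(-3) + (-1)·(-3) = 90 - 15 + 3 = 78
|m| = √(10² + 5² + (-1)²) = √126 ≈ 11.22
|n| = √(9² + (-3)² + (-3)²) = √99 ≈ 9.95
cos θ = (m·n)/(|m||n|) = 78/(11.22·9.95) ≈ 0.6984
θ = arccos(0.6984) ≈ 45.7°

45.7°


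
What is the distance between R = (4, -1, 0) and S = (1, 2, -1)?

d = √[(x₂-x₁)² + (y₂-y₁)² + (z₂-z₁)²]
  = √[(-3)² + 3² + (-1)²]
  = √[9 + 9 + 1]
  = √19
  ≈ 4.359

4.359


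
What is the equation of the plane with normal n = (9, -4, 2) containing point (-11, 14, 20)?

The plane through P with normal n = (a, b, c) satisfies n·(r - P) = 0,
i.e. ax + by + cz = a·x₀ + b·y₀ + c·z₀.
d = 9·(-11) + (-4)·14 + 2·20
  = -99 - 56 + 40
  = -115
Equation: 9x - 4y + 2z = -115

9x - 4y + 2z = -115


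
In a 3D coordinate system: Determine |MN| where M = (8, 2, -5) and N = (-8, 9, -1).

d = √[(x₂-x₁)² + (y₂-y₁)² + (z₂-z₁)²]
  = √[(-16)² + 7² + 4²]
  = √[256 + 49 + 16]
  = √321
  ≈ 17.92

17.92


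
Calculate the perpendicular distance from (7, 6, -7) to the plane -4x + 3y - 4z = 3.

distance = |a·x₀ + b·y₀ + c·z₀ - d| / √(a² + b² + c²)
  = |(-4)·7 + 3·6 + (-4)·(-7) - 3| / √((-4)² + 3² + (-4)²)
  = |-28 + 18 + 28 - 3| / √(16 + 9 + 16)
  = |15| / √41
  = 15 / 6.403
  ≈ 2.343

2.343


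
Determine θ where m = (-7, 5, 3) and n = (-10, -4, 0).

m·n = (-7)·(-10) + 5·(-4) + 3·0 = 70 - 20 + 0 = 50
|m| = √((-7)² + 5² + 3²) = √83 ≈ 9.11
|n| = √((-10)² + (-4)² + 0²) = √116 ≈ 10.77
cos θ = (m·n)/(|m||n|) = 50/(9.11·10.77) ≈ 0.5096
θ = arccos(0.5096) ≈ 59.36°

59.36°


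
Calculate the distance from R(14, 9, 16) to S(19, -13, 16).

d = √[(x₂-x₁)² + (y₂-y₁)² + (z₂-z₁)²]
  = √[5² + (-22)² + 0²]
  = √[25 + 484 + 0]
  = √509
  ≈ 22.56

22.56


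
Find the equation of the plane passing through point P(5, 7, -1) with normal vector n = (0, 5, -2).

The plane through P with normal n = (a, b, c) satisfies n·(r - P) = 0,
i.e. ax + by + cz = a·x₀ + b·y₀ + c·z₀.
d = 0·5 + 5·7 + (-2)·(-1)
  = 0 + 35 + 2
  = 37
Equation: 5y - 2z = 37

5y - 2z = 37


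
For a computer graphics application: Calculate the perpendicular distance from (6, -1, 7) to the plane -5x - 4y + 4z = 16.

distance = |a·x₀ + b·y₀ + c·z₀ - d| / √(a² + b² + c²)
  = |(-5)·6 + (-4)·(-1) + 4·7 - 16| / √((-5)² + (-4)² + 4²)
  = |-30 + 4 + 28 - 16| / √(25 + 16 + 16)
  = |-14| / √57
  = 14 / 7.55
  ≈ 1.854

1.854


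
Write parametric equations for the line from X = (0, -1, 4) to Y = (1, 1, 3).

Direction vector d = Y - X = (1 + 0, 1 + 1, 3 - 4) = (1, 2, -1)
Parametric form r = X + t·d:
x = 0 + t, y = -1 + 2t, z = 4 - t

x = 0 + t, y = -1 + 2t, z = 4 - t


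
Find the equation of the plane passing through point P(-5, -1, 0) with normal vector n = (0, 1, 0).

The plane through P with normal n = (a, b, c) satisfies n·(r - P) = 0,
i.e. ax + by + cz = a·x₀ + b·y₀ + c·z₀.
d = 0·(-5) + 1·(-1) + 0·0
  = 0 - 1 + 0
  = -1
Equation: y = -1

y = -1


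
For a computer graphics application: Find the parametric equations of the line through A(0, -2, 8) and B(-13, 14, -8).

Direction vector d = B - A = (-13 + 0, 14 + 2, -8 - 8) = (-13, 16, -16)
Parametric form r = A + t·d:
x = 0 - 13t, y = -2 + 16t, z = 8 - 16t

x = 0 - 13t, y = -2 + 16t, z = 8 - 16t


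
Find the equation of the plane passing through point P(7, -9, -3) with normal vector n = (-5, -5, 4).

The plane through P with normal n = (a, b, c) satisfies n·(r - P) = 0,
i.e. ax + by + cz = a·x₀ + b·y₀ + c·z₀.
d = (-5)·7 + (-5)·(-9) + 4·(-3)
  = -35 + 45 - 12
  = -2
Equation: -5x - 5y + 4z = -2

-5x - 5y + 4z = -2


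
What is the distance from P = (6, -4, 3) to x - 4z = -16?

distance = |a·x₀ + b·y₀ + c·z₀ - d| / √(a² + b² + c²)
  = |1·6 + 0·(-4) + (-4)·3 - (-16)| / √(1² + 0² + (-4)²)
  = |6 + 0 - 12 + 16| / √(1 + 0 + 16)
  = |10| / √17
  = 10 / 4.123
  ≈ 2.425

2.425


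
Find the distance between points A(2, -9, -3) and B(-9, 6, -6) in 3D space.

d = √[(x₂-x₁)² + (y₂-y₁)² + (z₂-z₁)²]
  = √[(-11)² + 15² + (-3)²]
  = √[121 + 225 + 9]
  = √355
  ≈ 18.84

18.84


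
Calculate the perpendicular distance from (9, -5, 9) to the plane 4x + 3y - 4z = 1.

distance = |a·x₀ + b·y₀ + c·z₀ - d| / √(a² + b² + c²)
  = |4·9 + 3·(-5) + (-4)·9 - 1| / √(4² + 3² + (-4)²)
  = |36 - 15 - 36 - 1| / √(16 + 9 + 16)
  = |-16| / √41
  = 16 / 6.403
  ≈ 2.499

2.499


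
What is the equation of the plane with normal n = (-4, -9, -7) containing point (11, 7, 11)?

The plane through P with normal n = (a, b, c) satisfies n·(r - P) = 0,
i.e. ax + by + cz = a·x₀ + b·y₀ + c·z₀.
d = (-4)·11 + (-9)·7 + (-7)·11
  = -44 - 63 - 77
  = -184
Equation: -4x - 9y - 7z = -184

-4x - 9y - 7z = -184


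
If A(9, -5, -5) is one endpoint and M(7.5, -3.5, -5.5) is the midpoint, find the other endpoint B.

B = 2M - A
  = (2·7.5 - 9, 2·(-3.5) - (-5), 2·(-5.5) - (-5))
  = (15 - 9, -7 + 5, -11 + 5)
  = (6, -2, -6)

(6, -2, -6)


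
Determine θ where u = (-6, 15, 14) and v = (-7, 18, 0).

u·v = (-6)·(-7) + 15·18 + 14·0 = 42 + 270 + 0 = 312
|u| = √((-6)² + 15² + 14²) = √457 ≈ 21.38
|v| = √((-7)² + 18² + 0²) = √373 ≈ 19.31
cos θ = (u·v)/(|u||v|) = 312/(21.38·19.31) ≈ 0.7557
θ = arccos(0.7557) ≈ 40.91°

40.91°


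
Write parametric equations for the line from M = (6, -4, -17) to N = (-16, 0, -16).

Direction vector d = N - M = (-16 - 6, 0 + 4, -16 + 17) = (-22, 4, 1)
Parametric form r = M + t·d:
x = 6 - 22t, y = -4 + 4t, z = -17 + t

x = 6 - 22t, y = -4 + 4t, z = -17 + t


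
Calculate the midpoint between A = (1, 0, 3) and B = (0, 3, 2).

M = ((x₁+x₂)/2, (y₁+y₂)/2, (z₁+z₂)/2)
  = ((1 + 0)/2, (0 + 3)/2, (3 + 2)/2)
  = (1/2, 3/2, 5/2)
  = (0.5, 1.5, 2.5)

(0.5, 1.5, 2.5)


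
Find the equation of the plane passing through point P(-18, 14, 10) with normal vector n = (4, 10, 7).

The plane through P with normal n = (a, b, c) satisfies n·(r - P) = 0,
i.e. ax + by + cz = a·x₀ + b·y₀ + c·z₀.
d = 4·(-18) + 10·14 + 7·10
  = -72 + 140 + 70
  = 138
Equation: 4x + 10y + 7z = 138

4x + 10y + 7z = 138


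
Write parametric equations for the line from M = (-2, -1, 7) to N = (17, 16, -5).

Direction vector d = N - M = (17 + 2, 16 + 1, -5 - 7) = (19, 17, -12)
Parametric form r = M + t·d:
x = -2 + 19t, y = -1 + 17t, z = 7 - 12t

x = -2 + 19t, y = -1 + 17t, z = 7 - 12t


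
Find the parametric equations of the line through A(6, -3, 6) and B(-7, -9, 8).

Direction vector d = B - A = (-7 - 6, -9 + 3, 8 - 6) = (-13, -6, 2)
Parametric form r = A + t·d:
x = 6 - 13t, y = -3 - 6t, z = 6 + 2t

x = 6 - 13t, y = -3 - 6t, z = 6 + 2t


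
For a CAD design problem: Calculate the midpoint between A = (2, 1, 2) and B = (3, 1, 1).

M = ((x₁+x₂)/2, (y₁+y₂)/2, (z₁+z₂)/2)
  = ((2 + 3)/2, (1 + 1)/2, (2 + 1)/2)
  = (5/2, 2/2, 3/2)
  = (2.5, 1, 1.5)

(2.5, 1, 1.5)


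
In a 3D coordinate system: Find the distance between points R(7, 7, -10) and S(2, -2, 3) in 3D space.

d = √[(x₂-x₁)² + (y₂-y₁)² + (z₂-z₁)²]
  = √[(-5)² + (-9)² + 13²]
  = √[25 + 81 + 169]
  = √275
  ≈ 16.58

16.58


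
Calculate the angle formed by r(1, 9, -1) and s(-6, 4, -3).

r·s = 1·(-6) + 9·4 + (-1)·(-3) = -6 + 36 + 3 = 33
|r| = √(1² + 9² + (-1)²) = √83 ≈ 9.11
|s| = √((-6)² + 4² + (-3)²) = √61 ≈ 7.81
cos θ = (r·s)/(|r||s|) = 33/(9.11·7.81) ≈ 0.4638
θ = arccos(0.4638) ≈ 62.37°

62.37°


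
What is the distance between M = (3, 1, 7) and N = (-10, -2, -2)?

d = √[(x₂-x₁)² + (y₂-y₁)² + (z₂-z₁)²]
  = √[(-13)² + (-3)² + (-9)²]
  = √[169 + 9 + 81]
  = √259
  ≈ 16.09

16.09


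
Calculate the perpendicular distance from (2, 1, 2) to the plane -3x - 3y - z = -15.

distance = |a·x₀ + b·y₀ + c·z₀ - d| / √(a² + b² + c²)
  = |(-3)·2 + (-3)·1 + (-1)·2 - (-15)| / √((-3)² + (-3)² + (-1)²)
  = |-6 - 3 - 2 + 15| / √(9 + 9 + 1)
  = |4| / √19
  = 4 / 4.359
  ≈ 0.9177

0.9177


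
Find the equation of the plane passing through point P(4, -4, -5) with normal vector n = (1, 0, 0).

The plane through P with normal n = (a, b, c) satisfies n·(r - P) = 0,
i.e. ax + by + cz = a·x₀ + b·y₀ + c·z₀.
d = 1·4 + 0·(-4) + 0·(-5)
  = 4 + 0 + 0
  = 4
Equation: x = 4

x = 4


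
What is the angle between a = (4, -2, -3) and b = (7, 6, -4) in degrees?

a·b = 4·7 + (-2)·6 + (-3)·(-4) = 28 - 12 + 12 = 28
|a| = √(4² + (-2)² + (-3)²) = √29 ≈ 5.385
|b| = √(7² + 6² + (-4)²) = √101 ≈ 10.05
cos θ = (a·b)/(|a||b|) = 28/(5.385·10.05) ≈ 0.5174
θ = arccos(0.5174) ≈ 58.84°

58.84°


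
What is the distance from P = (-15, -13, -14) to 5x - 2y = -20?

distance = |a·x₀ + b·y₀ + c·z₀ - d| / √(a² + b² + c²)
  = |5·(-15) + (-2)·(-13) + 0·(-14) - (-20)| / √(5² + (-2)² + 0²)
  = |-75 + 26 + 0 + 20| / √(25 + 4 + 0)
  = |-29| / √29
  = 29 / 5.385
  ≈ 5.385

5.385


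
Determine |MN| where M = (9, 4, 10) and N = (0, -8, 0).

d = √[(x₂-x₁)² + (y₂-y₁)² + (z₂-z₁)²]
  = √[(-9)² + (-12)² + (-10)²]
  = √[81 + 144 + 100]
  = √325
  ≈ 18.03

18.03


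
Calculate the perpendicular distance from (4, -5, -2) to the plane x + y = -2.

distance = |a·x₀ + b·y₀ + c·z₀ - d| / √(a² + b² + c²)
  = |1·4 + 1·(-5) + 0·(-2) - (-2)| / √(1² + 1² + 0²)
  = |4 - 5 + 0 + 2| / √(1 + 1 + 0)
  = |1| / √2
  = 1 / 1.414
  ≈ 0.7071

0.7071


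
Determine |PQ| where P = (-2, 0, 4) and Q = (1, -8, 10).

d = √[(x₂-x₁)² + (y₂-y₁)² + (z₂-z₁)²]
  = √[3² + (-8)² + 6²]
  = √[9 + 64 + 36]
  = √109
  ≈ 10.44

10.44


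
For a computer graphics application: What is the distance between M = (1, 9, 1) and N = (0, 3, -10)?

d = √[(x₂-x₁)² + (y₂-y₁)² + (z₂-z₁)²]
  = √[(-1)² + (-6)² + (-11)²]
  = √[1 + 36 + 121]
  = √158
  ≈ 12.57

12.57


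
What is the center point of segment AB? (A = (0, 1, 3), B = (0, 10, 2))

M = ((x₁+x₂)/2, (y₁+y₂)/2, (z₁+z₂)/2)
  = ((0 + 0)/2, (1 + 10)/2, (3 + 2)/2)
  = (0/2, 11/2, 5/2)
  = (0, 5.5, 2.5)

(0, 5.5, 2.5)


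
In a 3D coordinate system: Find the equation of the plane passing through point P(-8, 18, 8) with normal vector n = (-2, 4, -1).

The plane through P with normal n = (a, b, c) satisfies n·(r - P) = 0,
i.e. ax + by + cz = a·x₀ + b·y₀ + c·z₀.
d = (-2)·(-8) + 4·18 + (-1)·8
  = 16 + 72 - 8
  = 80
Equation: -2x + 4y - z = 80

-2x + 4y - z = 80


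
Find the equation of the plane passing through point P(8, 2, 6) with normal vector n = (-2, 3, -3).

The plane through P with normal n = (a, b, c) satisfies n·(r - P) = 0,
i.e. ax + by + cz = a·x₀ + b·y₀ + c·z₀.
d = (-2)·8 + 3·2 + (-3)·6
  = -16 + 6 - 18
  = -28
Equation: -2x + 3y - 3z = -28

-2x + 3y - 3z = -28


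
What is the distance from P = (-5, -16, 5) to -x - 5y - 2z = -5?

distance = |a·x₀ + b·y₀ + c·z₀ - d| / √(a² + b² + c²)
  = |(-1)·(-5) + (-5)·(-16) + (-2)·5 - (-5)| / √((-1)² + (-5)² + (-2)²)
  = |5 + 80 - 10 + 5| / √(1 + 25 + 4)
  = |80| / √30
  = 80 / 5.477
  ≈ 14.61

14.61


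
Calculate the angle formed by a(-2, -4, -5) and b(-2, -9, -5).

a·b = (-2)·(-2) + (-4)·(-9) + (-5)·(-5) = 4 + 36 + 25 = 65
|a| = √((-2)² + (-4)² + (-5)²) = √45 ≈ 6.708
|b| = √((-2)² + (-9)² + (-5)²) = √110 ≈ 10.49
cos θ = (a·b)/(|a||b|) = 65/(6.708·10.49) ≈ 0.9239
θ = arccos(0.9239) ≈ 22.5°

22.5°


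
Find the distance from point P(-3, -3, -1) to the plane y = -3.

distance = |a·x₀ + b·y₀ + c·z₀ - d| / √(a² + b² + c²)
  = |0·(-3) + 1·(-3) + 0·(-1) - (-3)| / √(0² + 1² + 0²)
  = |0 - 3 + 0 + 3| / √(0 + 1 + 0)
  = |0| / √1
  = 0 / 1
  ≈ 0

0


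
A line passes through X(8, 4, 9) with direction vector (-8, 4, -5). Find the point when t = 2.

P(t) = X + t·d
  = (8 + (-8)·2, 4 + 4·2, 9 + (-5)·2)
  = (8 - 16, 4 + 8, 9 - 10)
  = (-8, 12, -1)

(-8, 12, -1)


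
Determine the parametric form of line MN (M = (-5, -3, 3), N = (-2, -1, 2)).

Direction vector d = N - M = (-2 + 5, -1 + 3, 2 - 3) = (3, 2, -1)
Parametric form r = M + t·d:
x = -5 + 3t, y = -3 + 2t, z = 3 - t

x = -5 + 3t, y = -3 + 2t, z = 3 - t


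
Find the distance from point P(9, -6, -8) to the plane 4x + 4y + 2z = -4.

distance = |a·x₀ + b·y₀ + c·z₀ - d| / √(a² + b² + c²)
  = |4·9 + 4·(-6) + 2·(-8) - (-4)| / √(4² + 4² + 2²)
  = |36 - 24 - 16 + 4| / √(16 + 16 + 4)
  = |0| / √36
  = 0 / 6
  ≈ 0

0


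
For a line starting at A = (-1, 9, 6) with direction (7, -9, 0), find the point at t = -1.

P(t) = A + t·d
  = (-1 + 7·(-1), 9 + (-9)·(-1), 6 + 0·(-1))
  = (-1 - 7, 9 + 9, 6 + 0)
  = (-8, 18, 6)

(-8, 18, 6)


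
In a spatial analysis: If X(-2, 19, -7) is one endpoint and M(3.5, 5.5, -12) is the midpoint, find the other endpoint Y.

Y = 2M - X
  = (2·3.5 - (-2), 2·5.5 - 19, 2·(-12) - (-7))
  = (7 + 2, 11 - 19, -24 + 7)
  = (9, -8, -17)

(9, -8, -17)


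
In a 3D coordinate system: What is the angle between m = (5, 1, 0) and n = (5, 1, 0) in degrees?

m·n = 5·5 + 1·1 + 0·0 = 25 + 1 + 0 = 26
|m| = √(5² + 1² + 0²) = √26 ≈ 5.099
|n| = √(5² + 1² + 0²) = √26 ≈ 5.099
cos θ = (m·n)/(|m||n|) = 26/(5.099·5.099) ≈ 1
θ = arccos(1) ≈ 0°

0°


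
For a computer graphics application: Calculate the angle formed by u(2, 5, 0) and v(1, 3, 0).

u·v = 2·1 + 5·3 + 0·0 = 2 + 15 + 0 = 17
|u| = √(2² + 5² + 0²) = √29 ≈ 5.385
|v| = √(1² + 3² + 0²) = √10 ≈ 3.162
cos θ = (u·v)/(|u||v|) = 17/(5.385·3.162) ≈ 0.9983
θ = arccos(0.9983) ≈ 3.366°

3.366°


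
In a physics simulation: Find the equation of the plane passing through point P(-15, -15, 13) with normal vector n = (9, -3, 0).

The plane through P with normal n = (a, b, c) satisfies n·(r - P) = 0,
i.e. ax + by + cz = a·x₀ + b·y₀ + c·z₀.
d = 9·(-15) + (-3)·(-15) + 0·13
  = -135 + 45 + 0
  = -90
Equation: 9x - 3y = -90

9x - 3y = -90


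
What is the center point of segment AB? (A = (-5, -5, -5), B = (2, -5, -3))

M = ((x₁+x₂)/2, (y₁+y₂)/2, (z₁+z₂)/2)
  = ((-5 + 2)/2, (-5 - 5)/2, (-5 - 3)/2)
  = (-3/2, -10/2, -8/2)
  = (-1.5, -5, -4)

(-1.5, -5, -4)


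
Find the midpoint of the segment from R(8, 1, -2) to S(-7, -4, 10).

M = ((x₁+x₂)/2, (y₁+y₂)/2, (z₁+z₂)/2)
  = ((8 - 7)/2, (1 - 4)/2, (-2 + 10)/2)
  = (1/2, -3/2, 8/2)
  = (0.5, -1.5, 4)

(0.5, -1.5, 4)


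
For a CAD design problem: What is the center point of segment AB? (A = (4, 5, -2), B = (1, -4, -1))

M = ((x₁+x₂)/2, (y₁+y₂)/2, (z₁+z₂)/2)
  = ((4 + 1)/2, (5 - 4)/2, (-2 - 1)/2)
  = (5/2, 1/2, -3/2)
  = (2.5, 0.5, -1.5)

(2.5, 0.5, -1.5)


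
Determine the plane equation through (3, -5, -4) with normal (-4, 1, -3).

The plane through P with normal n = (a, b, c) satisfies n·(r - P) = 0,
i.e. ax + by + cz = a·x₀ + b·y₀ + c·z₀.
d = (-4)·3 + 1·(-5) + (-3)·(-4)
  = -12 - 5 + 12
  = -5
Equation: -4x + y - 3z = -5

-4x + y - 3z = -5


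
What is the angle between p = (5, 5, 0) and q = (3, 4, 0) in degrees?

p·q = 5·3 + 5·4 + 0·0 = 15 + 20 + 0 = 35
|p| = √(5² + 5² + 0²) = √50 ≈ 7.071
|q| = √(3² + 4² + 0²) = √25 ≈ 5
cos θ = (p·q)/(|p||q|) = 35/(7.071·5) ≈ 0.9899
θ = arccos(0.9899) ≈ 8.13°

8.13°


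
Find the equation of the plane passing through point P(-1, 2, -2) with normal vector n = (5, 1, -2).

The plane through P with normal n = (a, b, c) satisfies n·(r - P) = 0,
i.e. ax + by + cz = a·x₀ + b·y₀ + c·z₀.
d = 5·(-1) + 1·2 + (-2)·(-2)
  = -5 + 2 + 4
  = 1
Equation: 5x + y - 2z = 1

5x + y - 2z = 1


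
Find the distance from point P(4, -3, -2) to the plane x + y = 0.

distance = |a·x₀ + b·y₀ + c·z₀ - d| / √(a² + b² + c²)
  = |1·4 + 1·(-3) + 0·(-2) - 0| / √(1² + 1² + 0²)
  = |4 - 3 + 0 + 0| / √(1 + 1 + 0)
  = |1| / √2
  = 1 / 1.414
  ≈ 0.7071

0.7071


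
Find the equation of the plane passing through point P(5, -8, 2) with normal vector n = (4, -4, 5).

The plane through P with normal n = (a, b, c) satisfies n·(r - P) = 0,
i.e. ax + by + cz = a·x₀ + b·y₀ + c·z₀.
d = 4·5 + (-4)·(-8) + 5·2
  = 20 + 32 + 10
  = 62
Equation: 4x - 4y + 5z = 62

4x - 4y + 5z = 62


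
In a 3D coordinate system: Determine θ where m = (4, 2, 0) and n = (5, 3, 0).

m·n = 4·5 + 2·3 + 0·0 = 20 + 6 + 0 = 26
|m| = √(4² + 2² + 0²) = √20 ≈ 4.472
|n| = √(5² + 3² + 0²) = √34 ≈ 5.831
cos θ = (m·n)/(|m||n|) = 26/(4.472·5.831) ≈ 0.9971
θ = arccos(0.9971) ≈ 4.399°

4.399°


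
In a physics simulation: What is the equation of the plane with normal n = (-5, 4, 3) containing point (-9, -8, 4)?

The plane through P with normal n = (a, b, c) satisfies n·(r - P) = 0,
i.e. ax + by + cz = a·x₀ + b·y₀ + c·z₀.
d = (-5)·(-9) + 4·(-8) + 3·4
  = 45 - 32 + 12
  = 25
Equation: -5x + 4y + 3z = 25

-5x + 4y + 3z = 25


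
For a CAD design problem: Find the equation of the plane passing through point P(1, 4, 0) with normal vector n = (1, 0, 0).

The plane through P with normal n = (a, b, c) satisfies n·(r - P) = 0,
i.e. ax + by + cz = a·x₀ + b·y₀ + c·z₀.
d = 1·1 + 0·4 + 0·0
  = 1 + 0 + 0
  = 1
Equation: x = 1

x = 1
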